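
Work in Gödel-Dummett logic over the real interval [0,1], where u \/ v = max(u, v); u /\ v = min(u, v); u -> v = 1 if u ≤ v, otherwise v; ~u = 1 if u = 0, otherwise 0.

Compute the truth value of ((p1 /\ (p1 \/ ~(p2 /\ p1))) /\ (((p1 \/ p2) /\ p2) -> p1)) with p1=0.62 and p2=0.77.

0.62

(p2 /\ p1) = min(0.77, 0.62) = 0.62
~(p2 /\ p1): Gödel ¬ of 0.62 = 0 (operand ≠ 0)
(p1 \/ ~(p2 /\ p1)) = max(0.62, 0) = 0.62
(p1 /\ (p1 \/ ~(p2 /\ p1))) = min(0.62, 0.62) = 0.62
(p1 \/ p2) = max(0.62, 0.77) = 0.77
((p1 \/ p2) /\ p2) = min(0.77, 0.77) = 0.77
(((p1 \/ p2) /\ p2) -> p1): 0.77 > 0.62, so result = 0.62
((p1 /\ (p1 \/ ~(p2 /\ p1))) /\ (((p1 \/ p2) /\ p2) -> p1)) = min(0.62, 0.62) = 0.62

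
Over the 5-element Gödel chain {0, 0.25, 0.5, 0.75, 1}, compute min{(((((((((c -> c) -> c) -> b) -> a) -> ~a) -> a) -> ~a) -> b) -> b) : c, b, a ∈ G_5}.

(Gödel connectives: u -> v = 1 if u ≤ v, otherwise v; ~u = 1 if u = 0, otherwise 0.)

The minimum is attained at c = 0, b = 0, a = 0.25:
  (c -> c): 0 ≤ 0, so result = 1
  ((c -> c) -> c): 1 > 0, so result = 0
  (((c -> c) -> c) -> b): 0 ≤ 0, so result = 1
  ((((c -> c) -> c) -> b) -> a): 1 > 0.25, so result = 0.25
  ~a: Gödel ¬ of 0.25 = 0 (operand ≠ 0)
  (((((c -> c) -> c) -> b) -> a) -> ~a): 0.25 > 0, so result = 0
  ((((((c -> c) -> c) -> b) -> a) -> ~a) -> a): 0 ≤ 0.25, so result = 1
  ~a: Gödel ¬ of 0.25 = 0 (operand ≠ 0)
  (((((((c -> c) -> c) -> b) -> a) -> ~a) -> a) -> ~a): 1 > 0, so result = 0
  ((((((((c -> c) -> c) -> b) -> a) -> ~a) -> a) -> ~a) -> b): 0 ≤ 0, so result = 1
  (((((((((c -> c) -> c) -> b) -> a) -> ~a) -> a) -> ~a) -> b) -> b): 1 > 0, so result = 0
Checking all 125 assignments confirms none give a value below 0.00.

0.00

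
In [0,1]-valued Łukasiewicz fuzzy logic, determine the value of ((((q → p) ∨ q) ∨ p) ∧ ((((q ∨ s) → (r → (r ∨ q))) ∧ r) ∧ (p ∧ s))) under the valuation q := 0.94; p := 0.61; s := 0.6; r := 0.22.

0.22

(q → p): min(1, 1 − 0.94 + 0.61) = 0.67
((q → p) ∨ q) = max(0.67, 0.94) = 0.94
(((q → p) ∨ q) ∨ p) = max(0.94, 0.61) = 0.94
(q ∨ s) = max(0.94, 0.6) = 0.94
(r ∨ q) = max(0.22, 0.94) = 0.94
(r → (r ∨ q)): min(1, 1 − 0.22 + 0.94) = 1
((q ∨ s) → (r → (r ∨ q))): min(1, 1 − 0.94 + 1) = 1
(((q ∨ s) → (r → (r ∨ q))) ∧ r) = min(1, 0.22) = 0.22
(p ∧ s) = min(0.61, 0.6) = 0.6
((((q ∨ s) → (r → (r ∨ q))) ∧ r) ∧ (p ∧ s)) = min(0.22, 0.6) = 0.22
((((q → p) ∨ q) ∨ p) ∧ ((((q ∨ s) → (r → (r ∨ q))) ∧ r) ∧ (p ∧ s))) = min(0.94, 0.22) = 0.22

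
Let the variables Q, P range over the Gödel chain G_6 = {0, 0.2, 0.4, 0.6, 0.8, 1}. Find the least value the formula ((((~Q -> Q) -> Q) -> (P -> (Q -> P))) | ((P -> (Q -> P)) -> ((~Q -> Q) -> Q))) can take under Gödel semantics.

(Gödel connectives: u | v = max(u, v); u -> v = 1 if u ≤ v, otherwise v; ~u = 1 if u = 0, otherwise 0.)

Every assignment gives 1. For instance at Q = 0, P = 0:
  ~Q: Gödel ¬ of 0 = 1 (operand is 0)
  (~Q -> Q): 1 > 0, so result = 0
  ((~Q -> Q) -> Q): 0 ≤ 0, so result = 1
  (Q -> P): 0 ≤ 0, so result = 1
  (P -> (Q -> P)): 0 ≤ 1, so result = 1
  (((~Q -> Q) -> Q) -> (P -> (Q -> P))): 1 ≤ 1, so result = 1
  (Q -> P): 0 ≤ 0, so result = 1
  (P -> (Q -> P)): 0 ≤ 1, so result = 1
  ~Q: Gödel ¬ of 0 = 1 (operand is 0)
  (~Q -> Q): 1 > 0, so result = 0
  ((~Q -> Q) -> Q): 0 ≤ 0, so result = 1
  ((P -> (Q -> P)) -> ((~Q -> Q) -> Q)): 1 ≤ 1, so result = 1
  ((((~Q -> Q) -> Q) -> (P -> (Q -> P))) | ((P -> (Q -> P)) -> ((~Q -> Q) -> Q))) = max(1, 1) = 1
All 36 assignments give value 1 — the formula is a G_6-tautology.

1.00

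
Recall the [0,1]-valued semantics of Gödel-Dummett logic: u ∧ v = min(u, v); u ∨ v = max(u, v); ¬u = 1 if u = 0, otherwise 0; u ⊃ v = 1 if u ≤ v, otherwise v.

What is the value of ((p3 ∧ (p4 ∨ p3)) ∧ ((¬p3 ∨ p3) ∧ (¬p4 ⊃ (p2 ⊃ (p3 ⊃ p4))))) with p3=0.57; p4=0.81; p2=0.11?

(p4 ∨ p3) = max(0.81, 0.57) = 0.81
(p3 ∧ (p4 ∨ p3)) = min(0.57, 0.81) = 0.57
¬p3: Gödel ¬ of 0.57 = 0 (operand ≠ 0)
(¬p3 ∨ p3) = max(0, 0.57) = 0.57
¬p4: Gödel ¬ of 0.81 = 0 (operand ≠ 0)
(p3 ⊃ p4): 0.57 ≤ 0.81, so result = 1
(p2 ⊃ (p3 ⊃ p4)): 0.11 ≤ 1, so result = 1
(¬p4 ⊃ (p2 ⊃ (p3 ⊃ p4))): 0 ≤ 1, so result = 1
((¬p3 ∨ p3) ∧ (¬p4 ⊃ (p2 ⊃ (p3 ⊃ p4)))) = min(0.57, 1) = 0.57
((p3 ∧ (p4 ∨ p3)) ∧ ((¬p3 ∨ p3) ∧ (¬p4 ⊃ (p2 ⊃ (p3 ⊃ p4))))) = min(0.57, 0.57) = 0.57

0.57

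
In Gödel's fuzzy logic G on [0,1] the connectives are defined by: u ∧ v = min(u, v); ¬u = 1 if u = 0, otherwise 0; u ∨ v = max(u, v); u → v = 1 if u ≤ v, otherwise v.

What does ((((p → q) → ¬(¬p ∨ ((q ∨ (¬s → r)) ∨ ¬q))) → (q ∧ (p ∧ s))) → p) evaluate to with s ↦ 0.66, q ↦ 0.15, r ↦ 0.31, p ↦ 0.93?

0.93

(p → q): 0.93 > 0.15, so result = 0.15
¬p: Gödel ¬ of 0.93 = 0 (operand ≠ 0)
¬s: Gödel ¬ of 0.66 = 0 (operand ≠ 0)
(¬s → r): 0 ≤ 0.31, so result = 1
(q ∨ (¬s → r)) = max(0.15, 1) = 1
¬q: Gödel ¬ of 0.15 = 0 (operand ≠ 0)
((q ∨ (¬s → r)) ∨ ¬q) = max(1, 0) = 1
(¬p ∨ ((q ∨ (¬s → r)) ∨ ¬q)) = max(0, 1) = 1
¬(¬p ∨ ((q ∨ (¬s → r)) ∨ ¬q)): Gödel ¬ of 1 = 0 (operand ≠ 0)
((p → q) → ¬(¬p ∨ ((q ∨ (¬s → r)) ∨ ¬q))): 0.15 > 0, so result = 0
(p ∧ s) = min(0.93, 0.66) = 0.66
(q ∧ (p ∧ s)) = min(0.15, 0.66) = 0.15
(((p → q) → ¬(¬p ∨ ((q ∨ (¬s → r)) ∨ ¬q))) → (q ∧ (p ∧ s))): 0 ≤ 0.15, so result = 1
((((p → q) → ¬(¬p ∨ ((q ∨ (¬s → r)) ∨ ¬q))) → (q ∧ (p ∧ s))) → p): 1 > 0.93, so result = 0.93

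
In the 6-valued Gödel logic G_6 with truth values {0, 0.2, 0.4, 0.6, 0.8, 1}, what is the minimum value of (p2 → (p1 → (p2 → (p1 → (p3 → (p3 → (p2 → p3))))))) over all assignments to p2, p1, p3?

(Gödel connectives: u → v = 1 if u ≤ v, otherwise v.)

Every assignment gives 1. For instance at p2 = 0, p1 = 0, p3 = 0:
  (p2 → p3): 0 ≤ 0, so result = 1
  (p3 → (p2 → p3)): 0 ≤ 1, so result = 1
  (p3 → (p3 → (p2 → p3))): 0 ≤ 1, so result = 1
  (p1 → (p3 → (p3 → (p2 → p3)))): 0 ≤ 1, so result = 1
  (p2 → (p1 → (p3 → (p3 → (p2 → p3))))): 0 ≤ 1, so result = 1
  (p1 → (p2 → (p1 → (p3 → (p3 → (p2 → p3)))))): 0 ≤ 1, so result = 1
  (p2 → (p1 → (p2 → (p1 → (p3 → (p3 → (p2 → p3))))))): 0 ≤ 1, so result = 1
All 216 assignments give value 1 — the formula is a G_6-tautology.

1.00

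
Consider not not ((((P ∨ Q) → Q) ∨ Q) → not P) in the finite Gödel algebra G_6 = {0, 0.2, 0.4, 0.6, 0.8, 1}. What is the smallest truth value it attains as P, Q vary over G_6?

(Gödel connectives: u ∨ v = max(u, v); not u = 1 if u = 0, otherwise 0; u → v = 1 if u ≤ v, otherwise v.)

0.00

The minimum is attained at P = 0.2, Q = 0.2:
  (P ∨ Q) = max(0.2, 0.2) = 0.2
  ((P ∨ Q) → Q): 0.2 ≤ 0.2, so result = 1
  (((P ∨ Q) → Q) ∨ Q) = max(1, 0.2) = 1
  not P: Gödel ¬ of 0.2 = 0 (operand ≠ 0)
  ((((P ∨ Q) → Q) ∨ Q) → not P): 1 > 0, so result = 0
  not ((((P ∨ Q) → Q) ∨ Q) → not P): Gödel ¬ of 0 = 1 (operand is 0)
  not not ((((P ∨ Q) → Q) ∨ Q) → not P): Gödel ¬ of 1 = 0 (operand ≠ 0)
Checking all 36 assignments confirms none give a value below 0.00.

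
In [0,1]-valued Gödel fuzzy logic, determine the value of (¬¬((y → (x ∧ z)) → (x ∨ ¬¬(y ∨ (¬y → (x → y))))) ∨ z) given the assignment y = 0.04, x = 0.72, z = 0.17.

1.00

(x ∧ z) = min(0.72, 0.17) = 0.17
(y → (x ∧ z)): 0.04 ≤ 0.17, so result = 1
¬y: Gödel ¬ of 0.04 = 0 (operand ≠ 0)
(x → y): 0.72 > 0.04, so result = 0.04
(¬y → (x → y)): 0 ≤ 0.04, so result = 1
(y ∨ (¬y → (x → y))) = max(0.04, 1) = 1
¬(y ∨ (¬y → (x → y))): Gödel ¬ of 1 = 0 (operand ≠ 0)
¬¬(y ∨ (¬y → (x → y))): Gödel ¬ of 0 = 1 (operand is 0)
(x ∨ ¬¬(y ∨ (¬y → (x → y)))) = max(0.72, 1) = 1
((y → (x ∧ z)) → (x ∨ ¬¬(y ∨ (¬y → (x → y))))): 1 ≤ 1, so result = 1
¬((y → (x ∧ z)) → (x ∨ ¬¬(y ∨ (¬y → (x → y))))): Gödel ¬ of 1 = 0 (operand ≠ 0)
¬¬((y → (x ∧ z)) → (x ∨ ¬¬(y ∨ (¬y → (x → y))))): Gödel ¬ of 0 = 1 (operand is 0)
(¬¬((y → (x ∧ z)) → (x ∨ ¬¬(y ∨ (¬y → (x → y))))) ∨ z) = max(1, 0.17) = 1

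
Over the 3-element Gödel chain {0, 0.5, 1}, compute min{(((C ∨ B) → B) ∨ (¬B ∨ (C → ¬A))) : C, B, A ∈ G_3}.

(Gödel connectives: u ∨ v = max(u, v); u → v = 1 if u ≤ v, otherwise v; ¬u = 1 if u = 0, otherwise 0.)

0.50

The minimum is attained at C = 1, B = 0.5, A = 0.5:
  (C ∨ B) = max(1, 0.5) = 1
  ((C ∨ B) → B): 1 > 0.5, so result = 0.5
  ¬B: Gödel ¬ of 0.5 = 0 (operand ≠ 0)
  ¬A: Gödel ¬ of 0.5 = 0 (operand ≠ 0)
  (C → ¬A): 1 > 0, so result = 0
  (¬B ∨ (C → ¬A)) = max(0, 0) = 0
  (((C ∨ B) → B) ∨ (¬B ∨ (C → ¬A))) = max(0.5, 0) = 0.5
Checking all 27 assignments confirms none give a value below 0.50.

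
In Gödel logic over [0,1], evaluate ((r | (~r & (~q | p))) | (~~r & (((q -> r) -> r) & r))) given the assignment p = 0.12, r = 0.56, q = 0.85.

0.56

~r: Gödel ¬ of 0.56 = 0 (operand ≠ 0)
~q: Gödel ¬ of 0.85 = 0 (operand ≠ 0)
(~q | p) = max(0, 0.12) = 0.12
(~r & (~q | p)) = min(0, 0.12) = 0
(r | (~r & (~q | p))) = max(0.56, 0) = 0.56
~r: Gödel ¬ of 0.56 = 0 (operand ≠ 0)
~~r: Gödel ¬ of 0 = 1 (operand is 0)
(q -> r): 0.85 > 0.56, so result = 0.56
((q -> r) -> r): 0.56 ≤ 0.56, so result = 1
(((q -> r) -> r) & r) = min(1, 0.56) = 0.56
(~~r & (((q -> r) -> r) & r)) = min(1, 0.56) = 0.56
((r | (~r & (~q | p))) | (~~r & (((q -> r) -> r) & r))) = max(0.56, 0.56) = 0.56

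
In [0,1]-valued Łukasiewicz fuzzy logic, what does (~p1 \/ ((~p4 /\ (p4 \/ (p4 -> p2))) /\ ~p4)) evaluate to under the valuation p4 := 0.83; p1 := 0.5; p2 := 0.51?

~p1: Łukasiewicz ¬ gives 1 − 0.5 = 0.5
~p4: Łukasiewicz ¬ gives 1 − 0.83 = 0.17
(p4 -> p2): min(1, 1 − 0.83 + 0.51) = 0.68
(p4 \/ (p4 -> p2)) = max(0.83, 0.68) = 0.83
(~p4 /\ (p4 \/ (p4 -> p2))) = min(0.17, 0.83) = 0.17
~p4: Łukasiewicz ¬ gives 1 − 0.83 = 0.17
((~p4 /\ (p4 \/ (p4 -> p2))) /\ ~p4) = min(0.17, 0.17) = 0.17
(~p1 \/ ((~p4 /\ (p4 \/ (p4 -> p2))) /\ ~p4)) = max(0.5, 0.17) = 0.5

0.50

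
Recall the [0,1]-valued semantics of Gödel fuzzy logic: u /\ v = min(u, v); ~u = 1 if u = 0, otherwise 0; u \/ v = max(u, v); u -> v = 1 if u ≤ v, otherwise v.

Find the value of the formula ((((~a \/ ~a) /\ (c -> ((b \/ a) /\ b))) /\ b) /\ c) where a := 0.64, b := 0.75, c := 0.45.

0.00

~a: Gödel ¬ of 0.64 = 0 (operand ≠ 0)
~a: Gödel ¬ of 0.64 = 0 (operand ≠ 0)
(~a \/ ~a) = max(0, 0) = 0
(b \/ a) = max(0.75, 0.64) = 0.75
((b \/ a) /\ b) = min(0.75, 0.75) = 0.75
(c -> ((b \/ a) /\ b)): 0.45 ≤ 0.75, so result = 1
((~a \/ ~a) /\ (c -> ((b \/ a) /\ b))) = min(0, 1) = 0
(((~a \/ ~a) /\ (c -> ((b \/ a) /\ b))) /\ b) = min(0, 0.75) = 0
((((~a \/ ~a) /\ (c -> ((b \/ a) /\ b))) /\ b) /\ c) = min(0, 0.45) = 0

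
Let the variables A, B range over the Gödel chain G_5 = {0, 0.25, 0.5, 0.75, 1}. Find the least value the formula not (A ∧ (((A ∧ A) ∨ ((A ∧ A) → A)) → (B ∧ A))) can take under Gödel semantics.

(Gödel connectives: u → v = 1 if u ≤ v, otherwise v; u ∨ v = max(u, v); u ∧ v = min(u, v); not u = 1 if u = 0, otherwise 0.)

The minimum is attained at A = 0.25, B = 0.25:
  (A ∧ A) = min(0.25, 0.25) = 0.25
  (A ∧ A) = min(0.25, 0.25) = 0.25
  ((A ∧ A) → A): 0.25 ≤ 0.25, so result = 1
  ((A ∧ A) ∨ ((A ∧ A) → A)) = max(0.25, 1) = 1
  (B ∧ A) = min(0.25, 0.25) = 0.25
  (((A ∧ A) ∨ ((A ∧ A) → A)) → (B ∧ A)): 1 > 0.25, so result = 0.25
  (A ∧ (((A ∧ A) ∨ ((A ∧ A) → A)) → (B ∧ A))) = min(0.25, 0.25) = 0.25
  not (A ∧ (((A ∧ A) ∨ ((A ∧ A) → A)) → (B ∧ A))): Gödel ¬ of 0.25 = 0 (operand ≠ 0)
Checking all 25 assignments confirms none give a value below 0.00.

0.00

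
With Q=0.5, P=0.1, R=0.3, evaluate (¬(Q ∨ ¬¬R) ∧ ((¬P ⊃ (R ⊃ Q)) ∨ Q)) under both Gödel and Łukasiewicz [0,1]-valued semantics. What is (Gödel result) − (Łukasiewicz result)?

Gödel evaluation:
  ¬R: Gödel ¬ of 0.3 = 0 (operand ≠ 0)
  ¬¬R: Gödel ¬ of 0 = 1 (operand is 0)
  (Q ∨ ¬¬R) = max(0.5, 1) = 1
  ¬(Q ∨ ¬¬R): Gödel ¬ of 1 = 0 (operand ≠ 0)
  ¬P: Gödel ¬ of 0.1 = 0 (operand ≠ 0)
  (R ⊃ Q): 0.3 ≤ 0.5, so result = 1
  (¬P ⊃ (R ⊃ Q)): 0 ≤ 1, so result = 1
  ((¬P ⊃ (R ⊃ Q)) ∨ Q) = max(1, 0.5) = 1
  (¬(Q ∨ ¬¬R) ∧ ((¬P ⊃ (R ⊃ Q)) ∨ Q)) = min(0, 1) = 0
  Gödel value = 0
Łukasiewicz evaluation:
  ¬R: Łukasiewicz ¬ gives 1 − 0.3 = 0.7
  ¬¬R: Łukasiewicz ¬ gives 1 − 0.7 = 0.3
  (Q ∨ ¬¬R) = max(0.5, 0.3) = 0.5
  ¬(Q ∨ ¬¬R): Łukasiewicz ¬ gives 1 − 0.5 = 0.5
  ¬P: Łukasiewicz ¬ gives 1 − 0.1 = 0.9
  (R ⊃ Q): min(1, 1 − 0.3 + 0.5) = 1
  (¬P ⊃ (R ⊃ Q)): min(1, 1 − 0.9 + 1) = 1
  ((¬P ⊃ (R ⊃ Q)) ∨ Q) = max(1, 0.5) = 1
  (¬(Q ∨ ¬¬R) ∧ ((¬P ⊃ (R ⊃ Q)) ∨ Q)) = min(0.5, 1) = 0.5
  Łukasiewicz value = 0.5
Difference: 0 − 0.5 = -0.50

-0.50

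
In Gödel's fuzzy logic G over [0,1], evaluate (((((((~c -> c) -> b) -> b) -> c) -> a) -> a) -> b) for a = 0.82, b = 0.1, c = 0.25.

0.10

~c: Gödel ¬ of 0.25 = 0 (operand ≠ 0)
(~c -> c): 0 ≤ 0.25, so result = 1
((~c -> c) -> b): 1 > 0.1, so result = 0.1
(((~c -> c) -> b) -> b): 0.1 ≤ 0.1, so result = 1
((((~c -> c) -> b) -> b) -> c): 1 > 0.25, so result = 0.25
(((((~c -> c) -> b) -> b) -> c) -> a): 0.25 ≤ 0.82, so result = 1
((((((~c -> c) -> b) -> b) -> c) -> a) -> a): 1 > 0.82, so result = 0.82
(((((((~c -> c) -> b) -> b) -> c) -> a) -> a) -> b): 0.82 > 0.1, so result = 0.1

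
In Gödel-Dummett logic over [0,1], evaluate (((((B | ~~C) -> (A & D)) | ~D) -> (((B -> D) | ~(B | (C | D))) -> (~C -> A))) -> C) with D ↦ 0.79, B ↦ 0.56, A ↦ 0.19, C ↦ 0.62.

~C: Gödel ¬ of 0.62 = 0 (operand ≠ 0)
~~C: Gödel ¬ of 0 = 1 (operand is 0)
(B | ~~C) = max(0.56, 1) = 1
(A & D) = min(0.19, 0.79) = 0.19
((B | ~~C) -> (A & D)): 1 > 0.19, so result = 0.19
~D: Gödel ¬ of 0.79 = 0 (operand ≠ 0)
(((B | ~~C) -> (A & D)) | ~D) = max(0.19, 0) = 0.19
(B -> D): 0.56 ≤ 0.79, so result = 1
(C | D) = max(0.62, 0.79) = 0.79
(B | (C | D)) = max(0.56, 0.79) = 0.79
~(B | (C | D)): Gödel ¬ of 0.79 = 0 (operand ≠ 0)
((B -> D) | ~(B | (C | D))) = max(1, 0) = 1
~C: Gödel ¬ of 0.62 = 0 (operand ≠ 0)
(~C -> A): 0 ≤ 0.19, so result = 1
(((B -> D) | ~(B | (C | D))) -> (~C -> A)): 1 ≤ 1, so result = 1
((((B | ~~C) -> (A & D)) | ~D) -> (((B -> D) | ~(B | (C | D))) -> (~C -> A))): 0.19 ≤ 1, so result = 1
(((((B | ~~C) -> (A & D)) | ~D) -> (((B -> D) | ~(B | (C | D))) -> (~C -> A))) -> C): 1 > 0.62, so result = 0.62

0.62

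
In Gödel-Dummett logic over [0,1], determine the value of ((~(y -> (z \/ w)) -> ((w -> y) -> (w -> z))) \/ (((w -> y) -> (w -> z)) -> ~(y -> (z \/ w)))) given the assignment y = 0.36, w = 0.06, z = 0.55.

1.00

(z \/ w) = max(0.55, 0.06) = 0.55
(y -> (z \/ w)): 0.36 ≤ 0.55, so result = 1
~(y -> (z \/ w)): Gödel ¬ of 1 = 0 (operand ≠ 0)
(w -> y): 0.06 ≤ 0.36, so result = 1
(w -> z): 0.06 ≤ 0.55, so result = 1
((w -> y) -> (w -> z)): 1 ≤ 1, so result = 1
(~(y -> (z \/ w)) -> ((w -> y) -> (w -> z))): 0 ≤ 1, so result = 1
(w -> y): 0.06 ≤ 0.36, so result = 1
(w -> z): 0.06 ≤ 0.55, so result = 1
((w -> y) -> (w -> z)): 1 ≤ 1, so result = 1
(z \/ w) = max(0.55, 0.06) = 0.55
(y -> (z \/ w)): 0.36 ≤ 0.55, so result = 1
~(y -> (z \/ w)): Gödel ¬ of 1 = 0 (operand ≠ 0)
(((w -> y) -> (w -> z)) -> ~(y -> (z \/ w))): 1 > 0, so result = 0
((~(y -> (z \/ w)) -> ((w -> y) -> (w -> z))) \/ (((w -> y) -> (w -> z)) -> ~(y -> (z \/ w)))) = max(1, 0) = 1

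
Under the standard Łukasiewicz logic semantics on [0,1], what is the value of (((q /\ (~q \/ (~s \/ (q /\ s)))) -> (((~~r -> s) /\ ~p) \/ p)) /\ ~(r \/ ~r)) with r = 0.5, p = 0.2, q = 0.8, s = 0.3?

~q: Łukasiewicz ¬ gives 1 − 0.8 = 0.2
~s: Łukasiewicz ¬ gives 1 − 0.3 = 0.7
(q /\ s) = min(0.8, 0.3) = 0.3
(~s \/ (q /\ s)) = max(0.7, 0.3) = 0.7
(~q \/ (~s \/ (q /\ s))) = max(0.2, 0.7) = 0.7
(q /\ (~q \/ (~s \/ (q /\ s)))) = min(0.8, 0.7) = 0.7
~r: Łukasiewicz ¬ gives 1 − 0.5 = 0.5
~~r: Łukasiewicz ¬ gives 1 − 0.5 = 0.5
(~~r -> s): min(1, 1 − 0.5 + 0.3) = 0.8
~p: Łukasiewicz ¬ gives 1 − 0.2 = 0.8
((~~r -> s) /\ ~p) = min(0.8, 0.8) = 0.8
(((~~r -> s) /\ ~p) \/ p) = max(0.8, 0.2) = 0.8
((q /\ (~q \/ (~s \/ (q /\ s)))) -> (((~~r -> s) /\ ~p) \/ p)): min(1, 1 − 0.7 + 0.8) = 1
~r: Łukasiewicz ¬ gives 1 − 0.5 = 0.5
(r \/ ~r) = max(0.5, 0.5) = 0.5
~(r \/ ~r): Łukasiewicz ¬ gives 1 − 0.5 = 0.5
(((q /\ (~q \/ (~s \/ (q /\ s)))) -> (((~~r -> s) /\ ~p) \/ p)) /\ ~(r \/ ~r)) = min(1, 0.5) = 0.5

0.50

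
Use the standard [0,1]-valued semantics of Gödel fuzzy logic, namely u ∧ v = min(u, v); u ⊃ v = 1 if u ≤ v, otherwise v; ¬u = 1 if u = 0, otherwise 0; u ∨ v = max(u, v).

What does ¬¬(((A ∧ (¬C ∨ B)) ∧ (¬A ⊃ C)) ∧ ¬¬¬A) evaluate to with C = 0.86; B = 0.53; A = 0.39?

0.00

¬C: Gödel ¬ of 0.86 = 0 (operand ≠ 0)
(¬C ∨ B) = max(0, 0.53) = 0.53
(A ∧ (¬C ∨ B)) = min(0.39, 0.53) = 0.39
¬A: Gödel ¬ of 0.39 = 0 (operand ≠ 0)
(¬A ⊃ C): 0 ≤ 0.86, so result = 1
((A ∧ (¬C ∨ B)) ∧ (¬A ⊃ C)) = min(0.39, 1) = 0.39
¬A: Gödel ¬ of 0.39 = 0 (operand ≠ 0)
¬¬A: Gödel ¬ of 0 = 1 (operand is 0)
¬¬¬A: Gödel ¬ of 1 = 0 (operand ≠ 0)
(((A ∧ (¬C ∨ B)) ∧ (¬A ⊃ C)) ∧ ¬¬¬A) = min(0.39, 0) = 0
¬(((A ∧ (¬C ∨ B)) ∧ (¬A ⊃ C)) ∧ ¬¬¬A): Gödel ¬ of 0 = 1 (operand is 0)
¬¬(((A ∧ (¬C ∨ B)) ∧ (¬A ⊃ C)) ∧ ¬¬¬A): Gödel ¬ of 1 = 0 (operand ≠ 0)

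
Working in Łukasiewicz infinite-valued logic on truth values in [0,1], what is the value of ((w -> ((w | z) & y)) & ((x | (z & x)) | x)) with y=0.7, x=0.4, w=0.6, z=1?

0.40

(w | z) = max(0.6, 1) = 1
((w | z) & y) = min(1, 0.7) = 0.7
(w -> ((w | z) & y)): min(1, 1 − 0.6 + 0.7) = 1
(z & x) = min(1, 0.4) = 0.4
(x | (z & x)) = max(0.4, 0.4) = 0.4
((x | (z & x)) | x) = max(0.4, 0.4) = 0.4
((w -> ((w | z) & y)) & ((x | (z & x)) | x)) = min(1, 0.4) = 0.4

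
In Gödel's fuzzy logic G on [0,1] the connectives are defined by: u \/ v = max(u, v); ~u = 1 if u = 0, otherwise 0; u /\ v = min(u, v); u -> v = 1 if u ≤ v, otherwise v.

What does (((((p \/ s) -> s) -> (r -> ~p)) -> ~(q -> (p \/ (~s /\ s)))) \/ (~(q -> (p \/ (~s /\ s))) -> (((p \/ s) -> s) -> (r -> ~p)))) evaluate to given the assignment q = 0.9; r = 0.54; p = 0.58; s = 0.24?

(p \/ s) = max(0.58, 0.24) = 0.58
((p \/ s) -> s): 0.58 > 0.24, so result = 0.24
~p: Gödel ¬ of 0.58 = 0 (operand ≠ 0)
(r -> ~p): 0.54 > 0, so result = 0
(((p \/ s) -> s) -> (r -> ~p)): 0.24 > 0, so result = 0
~s: Gödel ¬ of 0.24 = 0 (operand ≠ 0)
(~s /\ s) = min(0, 0.24) = 0
(p \/ (~s /\ s)) = max(0.58, 0) = 0.58
(q -> (p \/ (~s /\ s))): 0.9 > 0.58, so result = 0.58
~(q -> (p \/ (~s /\ s))): Gödel ¬ of 0.58 = 0 (operand ≠ 0)
((((p \/ s) -> s) -> (r -> ~p)) -> ~(q -> (p \/ (~s /\ s)))): 0 ≤ 0, so result = 1
~s: Gödel ¬ of 0.24 = 0 (operand ≠ 0)
(~s /\ s) = min(0, 0.24) = 0
(p \/ (~s /\ s)) = max(0.58, 0) = 0.58
(q -> (p \/ (~s /\ s))): 0.9 > 0.58, so result = 0.58
~(q -> (p \/ (~s /\ s))): Gödel ¬ of 0.58 = 0 (operand ≠ 0)
(p \/ s) = max(0.58, 0.24) = 0.58
((p \/ s) -> s): 0.58 > 0.24, so result = 0.24
~p: Gödel ¬ of 0.58 = 0 (operand ≠ 0)
(r -> ~p): 0.54 > 0, so result = 0
(((p \/ s) -> s) -> (r -> ~p)): 0.24 > 0, so result = 0
(~(q -> (p \/ (~s /\ s))) -> (((p \/ s) -> s) -> (r -> ~p))): 0 ≤ 0, so result = 1
(((((p \/ s) -> s) -> (r -> ~p)) -> ~(q -> (p \/ (~s /\ s)))) \/ (~(q -> (p \/ (~s /\ s))) -> (((p \/ s) -> s) -> (r -> ~p)))) = max(1, 1) = 1

1.00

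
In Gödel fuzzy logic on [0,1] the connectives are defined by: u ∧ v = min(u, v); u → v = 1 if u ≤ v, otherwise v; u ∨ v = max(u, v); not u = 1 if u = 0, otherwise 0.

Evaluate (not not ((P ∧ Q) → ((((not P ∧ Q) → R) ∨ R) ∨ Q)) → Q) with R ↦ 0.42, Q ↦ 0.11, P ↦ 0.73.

(P ∧ Q) = min(0.73, 0.11) = 0.11
not P: Gödel ¬ of 0.73 = 0 (operand ≠ 0)
(not P ∧ Q) = min(0, 0.11) = 0
((not P ∧ Q) → R): 0 ≤ 0.42, so result = 1
(((not P ∧ Q) → R) ∨ R) = max(1, 0.42) = 1
((((not P ∧ Q) → R) ∨ R) ∨ Q) = max(1, 0.11) = 1
((P ∧ Q) → ((((not P ∧ Q) → R) ∨ R) ∨ Q)): 0.11 ≤ 1, so result = 1
not ((P ∧ Q) → ((((not P ∧ Q) → R) ∨ R) ∨ Q)): Gödel ¬ of 1 = 0 (operand ≠ 0)
not not ((P ∧ Q) → ((((not P ∧ Q) → R) ∨ R) ∨ Q)): Gödel ¬ of 0 = 1 (operand is 0)
(not not ((P ∧ Q) → ((((not P ∧ Q) → R) ∨ R) ∨ Q)) → Q): 1 > 0.11, so result = 0.11

0.11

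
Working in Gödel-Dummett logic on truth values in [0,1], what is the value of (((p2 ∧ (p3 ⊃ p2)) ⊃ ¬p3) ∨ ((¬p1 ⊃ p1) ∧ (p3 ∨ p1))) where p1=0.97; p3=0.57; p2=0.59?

0.97

(p3 ⊃ p2): 0.57 ≤ 0.59, so result = 1
(p2 ∧ (p3 ⊃ p2)) = min(0.59, 1) = 0.59
¬p3: Gödel ¬ of 0.57 = 0 (operand ≠ 0)
((p2 ∧ (p3 ⊃ p2)) ⊃ ¬p3): 0.59 > 0, so result = 0
¬p1: Gödel ¬ of 0.97 = 0 (operand ≠ 0)
(¬p1 ⊃ p1): 0 ≤ 0.97, so result = 1
(p3 ∨ p1) = max(0.57, 0.97) = 0.97
((¬p1 ⊃ p1) ∧ (p3 ∨ p1)) = min(1, 0.97) = 0.97
(((p2 ∧ (p3 ⊃ p2)) ⊃ ¬p3) ∨ ((¬p1 ⊃ p1) ∧ (p3 ∨ p1))) = max(0, 0.97) = 0.97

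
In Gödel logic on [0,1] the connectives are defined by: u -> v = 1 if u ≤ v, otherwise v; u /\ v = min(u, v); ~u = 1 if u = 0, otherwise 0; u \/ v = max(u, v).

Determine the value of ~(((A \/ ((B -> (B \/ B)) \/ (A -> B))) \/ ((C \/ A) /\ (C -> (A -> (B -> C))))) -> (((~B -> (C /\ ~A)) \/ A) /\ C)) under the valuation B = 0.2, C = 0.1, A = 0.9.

0.00

(B \/ B) = max(0.2, 0.2) = 0.2
(B -> (B \/ B)): 0.2 ≤ 0.2, so result = 1
(A -> B): 0.9 > 0.2, so result = 0.2
((B -> (B \/ B)) \/ (A -> B)) = max(1, 0.2) = 1
(A \/ ((B -> (B \/ B)) \/ (A -> B))) = max(0.9, 1) = 1
(C \/ A) = max(0.1, 0.9) = 0.9
(B -> C): 0.2 > 0.1, so result = 0.1
(A -> (B -> C)): 0.9 > 0.1, so result = 0.1
(C -> (A -> (B -> C))): 0.1 ≤ 0.1, so result = 1
((C \/ A) /\ (C -> (A -> (B -> C)))) = min(0.9, 1) = 0.9
((A \/ ((B -> (B \/ B)) \/ (A -> B))) \/ ((C \/ A) /\ (C -> (A -> (B -> C))))) = max(1, 0.9) = 1
~B: Gödel ¬ of 0.2 = 0 (operand ≠ 0)
~A: Gödel ¬ of 0.9 = 0 (operand ≠ 0)
(C /\ ~A) = min(0.1, 0) = 0
(~B -> (C /\ ~A)): 0 ≤ 0, so result = 1
((~B -> (C /\ ~A)) \/ A) = max(1, 0.9) = 1
(((~B -> (C /\ ~A)) \/ A) /\ C) = min(1, 0.1) = 0.1
(((A \/ ((B -> (B \/ B)) \/ (A -> B))) \/ ((C \/ A) /\ (C -> (A -> (B -> C))))) -> (((~B -> (C /\ ~A)) \/ A) /\ C)): 1 > 0.1, so result = 0.1
~(((A \/ ((B -> (B \/ B)) \/ (A -> B))) \/ ((C \/ A) /\ (C -> (A -> (B -> C))))) -> (((~B -> (C /\ ~A)) \/ A) /\ C)): Gödel ¬ of 0.1 = 0 (operand ≠ 0)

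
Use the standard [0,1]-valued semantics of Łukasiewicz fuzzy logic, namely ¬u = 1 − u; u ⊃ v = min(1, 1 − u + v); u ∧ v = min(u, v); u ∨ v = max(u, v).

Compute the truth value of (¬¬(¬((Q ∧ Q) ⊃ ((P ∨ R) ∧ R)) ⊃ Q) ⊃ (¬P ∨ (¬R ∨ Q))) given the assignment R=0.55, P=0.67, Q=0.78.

0.78

(Q ∧ Q) = min(0.78, 0.78) = 0.78
(P ∨ R) = max(0.67, 0.55) = 0.67
((P ∨ R) ∧ R) = min(0.67, 0.55) = 0.55
((Q ∧ Q) ⊃ ((P ∨ R) ∧ R)): min(1, 1 − 0.78 + 0.55) = 0.77
¬((Q ∧ Q) ⊃ ((P ∨ R) ∧ R)): Łukasiewicz ¬ gives 1 − 0.77 = 0.23
(¬((Q ∧ Q) ⊃ ((P ∨ R) ∧ R)) ⊃ Q): min(1, 1 − 0.23 + 0.78) = 1
¬(¬((Q ∧ Q) ⊃ ((P ∨ R) ∧ R)) ⊃ Q): Łukasiewicz ¬ gives 1 − 1 = 0
¬¬(¬((Q ∧ Q) ⊃ ((P ∨ R) ∧ R)) ⊃ Q): Łukasiewicz ¬ gives 1 − 0 = 1
¬P: Łukasiewicz ¬ gives 1 − 0.67 = 0.33
¬R: Łukasiewicz ¬ gives 1 − 0.55 = 0.45
(¬R ∨ Q) = max(0.45, 0.78) = 0.78
(¬P ∨ (¬R ∨ Q)) = max(0.33, 0.78) = 0.78
(¬¬(¬((Q ∧ Q) ⊃ ((P ∨ R) ∧ R)) ⊃ Q) ⊃ (¬P ∨ (¬R ∨ Q))): min(1, 1 − 1 + 0.78) = 0.78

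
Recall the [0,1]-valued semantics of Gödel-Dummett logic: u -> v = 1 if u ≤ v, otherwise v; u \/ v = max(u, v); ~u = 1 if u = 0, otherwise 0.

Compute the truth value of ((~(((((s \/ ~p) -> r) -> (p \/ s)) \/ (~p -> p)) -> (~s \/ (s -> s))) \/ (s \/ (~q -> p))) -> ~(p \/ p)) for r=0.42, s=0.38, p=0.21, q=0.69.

0.00

~p: Gödel ¬ of 0.21 = 0 (operand ≠ 0)
(s \/ ~p) = max(0.38, 0) = 0.38
((s \/ ~p) -> r): 0.38 ≤ 0.42, so result = 1
(p \/ s) = max(0.21, 0.38) = 0.38
(((s \/ ~p) -> r) -> (p \/ s)): 1 > 0.38, so result = 0.38
~p: Gödel ¬ of 0.21 = 0 (operand ≠ 0)
(~p -> p): 0 ≤ 0.21, so result = 1
((((s \/ ~p) -> r) -> (p \/ s)) \/ (~p -> p)) = max(0.38, 1) = 1
~s: Gödel ¬ of 0.38 = 0 (operand ≠ 0)
(s -> s): 0.38 ≤ 0.38, so result = 1
(~s \/ (s -> s)) = max(0, 1) = 1
(((((s \/ ~p) -> r) -> (p \/ s)) \/ (~p -> p)) -> (~s \/ (s -> s))): 1 ≤ 1, so result = 1
~(((((s \/ ~p) -> r) -> (p \/ s)) \/ (~p -> p)) -> (~s \/ (s -> s))): Gödel ¬ of 1 = 0 (operand ≠ 0)
~q: Gödel ¬ of 0.69 = 0 (operand ≠ 0)
(~q -> p): 0 ≤ 0.21, so result = 1
(s \/ (~q -> p)) = max(0.38, 1) = 1
(~(((((s \/ ~p) -> r) -> (p \/ s)) \/ (~p -> p)) -> (~s \/ (s -> s))) \/ (s \/ (~q -> p))) = max(0, 1) = 1
(p \/ p) = max(0.21, 0.21) = 0.21
~(p \/ p): Gödel ¬ of 0.21 = 0 (operand ≠ 0)
((~(((((s \/ ~p) -> r) -> (p \/ s)) \/ (~p -> p)) -> (~s \/ (s -> s))) \/ (s \/ (~q -> p))) -> ~(p \/ p)): 1 > 0, so result = 0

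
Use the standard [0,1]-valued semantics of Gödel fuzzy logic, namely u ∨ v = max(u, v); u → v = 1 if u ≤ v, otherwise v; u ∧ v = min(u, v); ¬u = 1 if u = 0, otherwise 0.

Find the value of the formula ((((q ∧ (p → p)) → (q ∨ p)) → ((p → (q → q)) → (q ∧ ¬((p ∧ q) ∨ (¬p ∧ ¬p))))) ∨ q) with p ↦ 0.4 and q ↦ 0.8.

(p → p): 0.4 ≤ 0.4, so result = 1
(q ∧ (p → p)) = min(0.8, 1) = 0.8
(q ∨ p) = max(0.8, 0.4) = 0.8
((q ∧ (p → p)) → (q ∨ p)): 0.8 ≤ 0.8, so result = 1
(q → q): 0.8 ≤ 0.8, so result = 1
(p → (q → q)): 0.4 ≤ 1, so result = 1
(p ∧ q) = min(0.4, 0.8) = 0.4
¬p: Gödel ¬ of 0.4 = 0 (operand ≠ 0)
¬p: Gödel ¬ of 0.4 = 0 (operand ≠ 0)
(¬p ∧ ¬p) = min(0, 0) = 0
((p ∧ q) ∨ (¬p ∧ ¬p)) = max(0.4, 0) = 0.4
¬((p ∧ q) ∨ (¬p ∧ ¬p)): Gödel ¬ of 0.4 = 0 (operand ≠ 0)
(q ∧ ¬((p ∧ q) ∨ (¬p ∧ ¬p))) = min(0.8, 0) = 0
((p → (q → q)) → (q ∧ ¬((p ∧ q) ∨ (¬p ∧ ¬p)))): 1 > 0, so result = 0
(((q ∧ (p → p)) → (q ∨ p)) → ((p → (q → q)) → (q ∧ ¬((p ∧ q) ∨ (¬p ∧ ¬p))))): 1 > 0, so result = 0
((((q ∧ (p → p)) → (q ∨ p)) → ((p → (q → q)) → (q ∧ ¬((p ∧ q) ∨ (¬p ∧ ¬p))))) ∨ q) = max(0, 0.8) = 0.8

0.80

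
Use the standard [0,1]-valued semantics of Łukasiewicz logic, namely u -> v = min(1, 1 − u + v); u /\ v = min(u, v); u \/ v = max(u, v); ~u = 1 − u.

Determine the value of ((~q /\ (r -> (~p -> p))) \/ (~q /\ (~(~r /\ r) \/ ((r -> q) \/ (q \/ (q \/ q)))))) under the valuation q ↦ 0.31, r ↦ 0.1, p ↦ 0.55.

0.69

~q: Łukasiewicz ¬ gives 1 − 0.31 = 0.69
~p: Łukasiewicz ¬ gives 1 − 0.55 = 0.45
(~p -> p): min(1, 1 − 0.45 + 0.55) = 1
(r -> (~p -> p)): min(1, 1 − 0.1 + 1) = 1
(~q /\ (r -> (~p -> p))) = min(0.69, 1) = 0.69
~q: Łukasiewicz ¬ gives 1 − 0.31 = 0.69
~r: Łukasiewicz ¬ gives 1 − 0.1 = 0.9
(~r /\ r) = min(0.9, 0.1) = 0.1
~(~r /\ r): Łukasiewicz ¬ gives 1 − 0.1 = 0.9
(r -> q): min(1, 1 − 0.1 + 0.31) = 1
(q \/ q) = max(0.31, 0.31) = 0.31
(q \/ (q \/ q)) = max(0.31, 0.31) = 0.31
((r -> q) \/ (q \/ (q \/ q))) = max(1, 0.31) = 1
(~(~r /\ r) \/ ((r -> q) \/ (q \/ (q \/ q)))) = max(0.9, 1) = 1
(~q /\ (~(~r /\ r) \/ ((r -> q) \/ (q \/ (q \/ q))))) = min(0.69, 1) = 0.69
((~q /\ (r -> (~p -> p))) \/ (~q /\ (~(~r /\ r) \/ ((r -> q) \/ (q \/ (q \/ q)))))) = max(0.69, 0.69) = 0.69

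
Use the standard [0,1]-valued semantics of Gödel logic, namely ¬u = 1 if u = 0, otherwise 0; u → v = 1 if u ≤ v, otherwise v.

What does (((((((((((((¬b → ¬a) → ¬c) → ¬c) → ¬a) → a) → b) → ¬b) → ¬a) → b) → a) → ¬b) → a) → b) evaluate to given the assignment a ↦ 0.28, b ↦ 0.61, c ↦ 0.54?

0.61

¬b: Gödel ¬ of 0.61 = 0 (operand ≠ 0)
¬a: Gödel ¬ of 0.28 = 0 (operand ≠ 0)
(¬b → ¬a): 0 ≤ 0, so result = 1
¬c: Gödel ¬ of 0.54 = 0 (operand ≠ 0)
((¬b → ¬a) → ¬c): 1 > 0, so result = 0
¬c: Gödel ¬ of 0.54 = 0 (operand ≠ 0)
(((¬b → ¬a) → ¬c) → ¬c): 0 ≤ 0, so result = 1
¬a: Gödel ¬ of 0.28 = 0 (operand ≠ 0)
((((¬b → ¬a) → ¬c) → ¬c) → ¬a): 1 > 0, so result = 0
(((((¬b → ¬a) → ¬c) → ¬c) → ¬a) → a): 0 ≤ 0.28, so result = 1
((((((¬b → ¬a) → ¬c) → ¬c) → ¬a) → a) → b): 1 > 0.61, so result = 0.61
¬b: Gödel ¬ of 0.61 = 0 (operand ≠ 0)
(((((((¬b → ¬a) → ¬c) → ¬c) → ¬a) → a) → b) → ¬b): 0.61 > 0, so result = 0
¬a: Gödel ¬ of 0.28 = 0 (operand ≠ 0)
((((((((¬b → ¬a) → ¬c) → ¬c) → ¬a) → a) → b) → ¬b) → ¬a): 0 ≤ 0, so result = 1
(((((((((¬b → ¬a) → ¬c) → ¬c) → ¬a) → a) → b) → ¬b) → ¬a) → b): 1 > 0.61, so result = 0.61
((((((((((¬b → ¬a) → ¬c) → ¬c) → ¬a) → a) → b) → ¬b) → ¬a) → b) → a): 0.61 > 0.28, so result = 0.28
¬b: Gödel ¬ of 0.61 = 0 (operand ≠ 0)
(((((((((((¬b → ¬a) → ¬c) → ¬c) → ¬a) → a) → b) → ¬b) → ¬a) → b) → a) → ¬b): 0.28 > 0, so result = 0
((((((((((((¬b → ¬a) → ¬c) → ¬c) → ¬a) → a) → b) → ¬b) → ¬a) → b) → a) → ¬b) → a): 0 ≤ 0.28, so result = 1
(((((((((((((¬b → ¬a) → ¬c) → ¬c) → ¬a) → a) → b) → ¬b) → ¬a) → b) → a) → ¬b) → a) → b): 1 > 0.61, so result = 0.61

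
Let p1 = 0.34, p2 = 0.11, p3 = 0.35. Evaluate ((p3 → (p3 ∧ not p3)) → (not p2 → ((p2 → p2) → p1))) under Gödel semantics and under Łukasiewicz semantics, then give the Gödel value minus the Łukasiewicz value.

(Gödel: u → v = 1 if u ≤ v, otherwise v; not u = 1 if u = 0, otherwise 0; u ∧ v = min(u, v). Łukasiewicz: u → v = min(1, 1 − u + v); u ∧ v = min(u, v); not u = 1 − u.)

0.55

Gödel evaluation:
  not p3: Gödel ¬ of 0.35 = 0 (operand ≠ 0)
  (p3 ∧ not p3) = min(0.35, 0) = 0
  (p3 → (p3 ∧ not p3)): 0.35 > 0, so result = 0
  not p2: Gödel ¬ of 0.11 = 0 (operand ≠ 0)
  (p2 → p2): 0.11 ≤ 0.11, so result = 1
  ((p2 → p2) → p1): 1 > 0.34, so result = 0.34
  (not p2 → ((p2 → p2) → p1)): 0 ≤ 0.34, so result = 1
  ((p3 → (p3 ∧ not p3)) → (not p2 → ((p2 → p2) → p1))): 0 ≤ 1, so result = 1
  Gödel value = 1
Łukasiewicz evaluation:
  not p3: Łukasiewicz ¬ gives 1 − 0.35 = 0.65
  (p3 ∧ not p3) = min(0.35, 0.65) = 0.35
  (p3 → (p3 ∧ not p3)): min(1, 1 − 0.35 + 0.35) = 1
  not p2: Łukasiewicz ¬ gives 1 − 0.11 = 0.89
  (p2 → p2): min(1, 1 − 0.11 + 0.11) = 1
  ((p2 → p2) → p1): min(1, 1 − 1 + 0.34) = 0.34
  (not p2 → ((p2 → p2) → p1)): min(1, 1 − 0.89 + 0.34) = 0.45
  ((p3 → (p3 ∧ not p3)) → (not p2 → ((p2 → p2) → p1))): min(1, 1 − 1 + 0.45) = 0.45
  Łukasiewicz value = 0.45
Difference: 1 − 0.45 = 0.55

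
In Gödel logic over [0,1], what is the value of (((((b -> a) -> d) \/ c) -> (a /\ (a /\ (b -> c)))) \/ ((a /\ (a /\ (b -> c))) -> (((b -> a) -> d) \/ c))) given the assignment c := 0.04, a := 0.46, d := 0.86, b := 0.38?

1.00

(b -> a): 0.38 ≤ 0.46, so result = 1
((b -> a) -> d): 1 > 0.86, so result = 0.86
(((b -> a) -> d) \/ c) = max(0.86, 0.04) = 0.86
(b -> c): 0.38 > 0.04, so result = 0.04
(a /\ (b -> c)) = min(0.46, 0.04) = 0.04
(a /\ (a /\ (b -> c))) = min(0.46, 0.04) = 0.04
((((b -> a) -> d) \/ c) -> (a /\ (a /\ (b -> c)))): 0.86 > 0.04, so result = 0.04
(b -> c): 0.38 > 0.04, so result = 0.04
(a /\ (b -> c)) = min(0.46, 0.04) = 0.04
(a /\ (a /\ (b -> c))) = min(0.46, 0.04) = 0.04
(b -> a): 0.38 ≤ 0.46, so result = 1
((b -> a) -> d): 1 > 0.86, so result = 0.86
(((b -> a) -> d) \/ c) = max(0.86, 0.04) = 0.86
((a /\ (a /\ (b -> c))) -> (((b -> a) -> d) \/ c)): 0.04 ≤ 0.86, so result = 1
(((((b -> a) -> d) \/ c) -> (a /\ (a /\ (b -> c)))) \/ ((a /\ (a /\ (b -> c))) -> (((b -> a) -> d) \/ c))) = max(0.04, 1) = 1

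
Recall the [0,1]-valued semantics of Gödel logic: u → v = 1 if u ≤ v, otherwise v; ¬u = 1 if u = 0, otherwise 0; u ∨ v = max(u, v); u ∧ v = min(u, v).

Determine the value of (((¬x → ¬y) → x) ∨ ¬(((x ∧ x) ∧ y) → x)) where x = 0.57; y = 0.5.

¬x: Gödel ¬ of 0.57 = 0 (operand ≠ 0)
¬y: Gödel ¬ of 0.5 = 0 (operand ≠ 0)
(¬x → ¬y): 0 ≤ 0, so result = 1
((¬x → ¬y) → x): 1 > 0.57, so result = 0.57
(x ∧ x) = min(0.57, 0.57) = 0.57
((x ∧ x) ∧ y) = min(0.57, 0.5) = 0.5
(((x ∧ x) ∧ y) → x): 0.5 ≤ 0.57, so result = 1
¬(((x ∧ x) ∧ y) → x): Gödel ¬ of 1 = 0 (operand ≠ 0)
(((¬x → ¬y) → x) ∨ ¬(((x ∧ x) ∧ y) → x)) = max(0.57, 0) = 0.57

0.57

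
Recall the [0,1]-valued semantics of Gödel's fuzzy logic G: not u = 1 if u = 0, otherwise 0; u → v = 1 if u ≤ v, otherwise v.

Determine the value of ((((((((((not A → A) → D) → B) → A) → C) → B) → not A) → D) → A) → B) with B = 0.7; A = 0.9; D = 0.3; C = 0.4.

not A: Gödel ¬ of 0.9 = 0 (operand ≠ 0)
(not A → A): 0 ≤ 0.9, so result = 1
((not A → A) → D): 1 > 0.3, so result = 0.3
(((not A → A) → D) → B): 0.3 ≤ 0.7, so result = 1
((((not A → A) → D) → B) → A): 1 > 0.9, so result = 0.9
(((((not A → A) → D) → B) → A) → C): 0.9 > 0.4, so result = 0.4
((((((not A → A) → D) → B) → A) → C) → B): 0.4 ≤ 0.7, so result = 1
not A: Gödel ¬ of 0.9 = 0 (operand ≠ 0)
(((((((not A → A) → D) → B) → A) → C) → B) → not A): 1 > 0, so result = 0
((((((((not A → A) → D) → B) → A) → C) → B) → not A) → D): 0 ≤ 0.3, so result = 1
(((((((((not A → A) → D) → B) → A) → C) → B) → not A) → D) → A): 1 > 0.9, so result = 0.9
((((((((((not A → A) → D) → B) → A) → C) → B) → not A) → D) → A) → B): 0.9 > 0.7, so result = 0.7

0.70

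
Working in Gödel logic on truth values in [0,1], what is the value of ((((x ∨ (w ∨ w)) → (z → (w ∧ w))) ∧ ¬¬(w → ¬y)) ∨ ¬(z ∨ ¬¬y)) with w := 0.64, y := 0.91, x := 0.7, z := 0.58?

0.00

(w ∨ w) = max(0.64, 0.64) = 0.64
(x ∨ (w ∨ w)) = max(0.7, 0.64) = 0.7
(w ∧ w) = min(0.64, 0.64) = 0.64
(z → (w ∧ w)): 0.58 ≤ 0.64, so result = 1
((x ∨ (w ∨ w)) → (z → (w ∧ w))): 0.7 ≤ 1, so result = 1
¬y: Gödel ¬ of 0.91 = 0 (operand ≠ 0)
(w → ¬y): 0.64 > 0, so result = 0
¬(w → ¬y): Gödel ¬ of 0 = 1 (operand is 0)
¬¬(w → ¬y): Gödel ¬ of 1 = 0 (operand ≠ 0)
(((x ∨ (w ∨ w)) → (z → (w ∧ w))) ∧ ¬¬(w → ¬y)) = min(1, 0) = 0
¬y: Gödel ¬ of 0.91 = 0 (operand ≠ 0)
¬¬y: Gödel ¬ of 0 = 1 (operand is 0)
(z ∨ ¬¬y) = max(0.58, 1) = 1
¬(z ∨ ¬¬y): Gödel ¬ of 1 = 0 (operand ≠ 0)
((((x ∨ (w ∨ w)) → (z → (w ∧ w))) ∧ ¬¬(w → ¬y)) ∨ ¬(z ∨ ¬¬y)) = max(0, 0) = 0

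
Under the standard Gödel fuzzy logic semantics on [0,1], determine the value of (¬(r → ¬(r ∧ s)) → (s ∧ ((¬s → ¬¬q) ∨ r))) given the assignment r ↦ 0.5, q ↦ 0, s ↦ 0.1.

0.10

(r ∧ s) = min(0.5, 0.1) = 0.1
¬(r ∧ s): Gödel ¬ of 0.1 = 0 (operand ≠ 0)
(r → ¬(r ∧ s)): 0.5 > 0, so result = 0
¬(r → ¬(r ∧ s)): Gödel ¬ of 0 = 1 (operand is 0)
¬s: Gödel ¬ of 0.1 = 0 (operand ≠ 0)
¬q: Gödel ¬ of 0 = 1 (operand is 0)
¬¬q: Gödel ¬ of 1 = 0 (operand ≠ 0)
(¬s → ¬¬q): 0 ≤ 0, so result = 1
((¬s → ¬¬q) ∨ r) = max(1, 0.5) = 1
(s ∧ ((¬s → ¬¬q) ∨ r)) = min(0.1, 1) = 0.1
(¬(r → ¬(r ∧ s)) → (s ∧ ((¬s → ¬¬q) ∨ r))): 1 > 0.1, so result = 0.1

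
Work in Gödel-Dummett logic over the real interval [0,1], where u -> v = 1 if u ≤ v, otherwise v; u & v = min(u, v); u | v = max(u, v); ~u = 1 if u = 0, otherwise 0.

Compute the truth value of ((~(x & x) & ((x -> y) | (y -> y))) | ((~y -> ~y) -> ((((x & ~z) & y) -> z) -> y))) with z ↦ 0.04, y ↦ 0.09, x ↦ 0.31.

(x & x) = min(0.31, 0.31) = 0.31
~(x & x): Gödel ¬ of 0.31 = 0 (operand ≠ 0)
(x -> y): 0.31 > 0.09, so result = 0.09
(y -> y): 0.09 ≤ 0.09, so result = 1
((x -> y) | (y -> y)) = max(0.09, 1) = 1
(~(x & x) & ((x -> y) | (y -> y))) = min(0, 1) = 0
~y: Gödel ¬ of 0.09 = 0 (operand ≠ 0)
~y: Gödel ¬ of 0.09 = 0 (operand ≠ 0)
(~y -> ~y): 0 ≤ 0, so result = 1
~z: Gödel ¬ of 0.04 = 0 (operand ≠ 0)
(x & ~z) = min(0.31, 0) = 0
((x & ~z) & y) = min(0, 0.09) = 0
(((x & ~z) & y) -> z): 0 ≤ 0.04, so result = 1
((((x & ~z) & y) -> z) -> y): 1 > 0.09, so result = 0.09
((~y -> ~y) -> ((((x & ~z) & y) -> z) -> y)): 1 > 0.09, so result = 0.09
((~(x & x) & ((x -> y) | (y -> y))) | ((~y -> ~y) -> ((((x & ~z) & y) -> z) -> y))) = max(0, 0.09) = 0.09

0.09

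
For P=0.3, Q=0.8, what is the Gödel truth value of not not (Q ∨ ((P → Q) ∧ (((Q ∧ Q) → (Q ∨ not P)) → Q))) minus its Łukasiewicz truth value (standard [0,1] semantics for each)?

Gödel evaluation:
  (P → Q): 0.3 ≤ 0.8, so result = 1
  (Q ∧ Q) = min(0.8, 0.8) = 0.8
  not P: Gödel ¬ of 0.3 = 0 (operand ≠ 0)
  (Q ∨ not P) = max(0.8, 0) = 0.8
  ((Q ∧ Q) → (Q ∨ not P)): 0.8 ≤ 0.8, so result = 1
  (((Q ∧ Q) → (Q ∨ not P)) → Q): 1 > 0.8, so result = 0.8
  ((P → Q) ∧ (((Q ∧ Q) → (Q ∨ not P)) → Q)) = min(1, 0.8) = 0.8
  (Q ∨ ((P → Q) ∧ (((Q ∧ Q) → (Q ∨ not P)) → Q))) = max(0.8, 0.8) = 0.8
  not (Q ∨ ((P → Q) ∧ (((Q ∧ Q) → (Q ∨ not P)) → Q))): Gödel ¬ of 0.8 = 0 (operand ≠ 0)
  not not (Q ∨ ((P → Q) ∧ (((Q ∧ Q) → (Q ∨ not P)) → Q))): Gödel ¬ of 0 = 1 (operand is 0)
  Gödel value = 1
Łukasiewicz evaluation:
  (P → Q): min(1, 1 − 0.3 + 0.8) = 1
  (Q ∧ Q) = min(0.8, 0.8) = 0.8
  not P: Łukasiewicz ¬ gives 1 − 0.3 = 0.7
  (Q ∨ not P) = max(0.8, 0.7) = 0.8
  ((Q ∧ Q) → (Q ∨ not P)): min(1, 1 − 0.8 + 0.8) = 1
  (((Q ∧ Q) → (Q ∨ not P)) → Q): min(1, 1 − 1 + 0.8) = 0.8
  ((P → Q) ∧ (((Q ∧ Q) → (Q ∨ not P)) → Q)) = min(1, 0.8) = 0.8
  (Q ∨ ((P → Q) ∧ (((Q ∧ Q) → (Q ∨ not P)) → Q))) = max(0.8, 0.8) = 0.8
  not (Q ∨ ((P → Q) ∧ (((Q ∧ Q) → (Q ∨ not P)) → Q))): Łukasiewicz ¬ gives 1 − 0.8 = 0.2
  not not (Q ∨ ((P → Q) ∧ (((Q ∧ Q) → (Q ∨ not P)) → Q))): Łukasiewicz ¬ gives 1 − 0.2 = 0.8
  Łukasiewicz value = 0.8
Difference: 1 − 0.8 = 0.20

0.20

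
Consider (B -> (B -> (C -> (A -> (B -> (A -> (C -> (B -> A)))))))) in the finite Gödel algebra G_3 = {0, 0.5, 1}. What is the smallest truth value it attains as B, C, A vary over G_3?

Every assignment gives 1. For instance at B = 0, C = 0, A = 0:
  (B -> A): 0 ≤ 0, so result = 1
  (C -> (B -> A)): 0 ≤ 1, so result = 1
  (A -> (C -> (B -> A))): 0 ≤ 1, so result = 1
  (B -> (A -> (C -> (B -> A)))): 0 ≤ 1, so result = 1
  (A -> (B -> (A -> (C -> (B -> A))))): 0 ≤ 1, so result = 1
  (C -> (A -> (B -> (A -> (C -> (B -> A)))))): 0 ≤ 1, so result = 1
  (B -> (C -> (A -> (B -> (A -> (C -> (B -> A))))))): 0 ≤ 1, so result = 1
  (B -> (B -> (C -> (A -> (B -> (A -> (C -> (B -> A)))))))): 0 ≤ 1, so result = 1
All 27 assignments give value 1 — the formula is a G_3-tautology.

1.00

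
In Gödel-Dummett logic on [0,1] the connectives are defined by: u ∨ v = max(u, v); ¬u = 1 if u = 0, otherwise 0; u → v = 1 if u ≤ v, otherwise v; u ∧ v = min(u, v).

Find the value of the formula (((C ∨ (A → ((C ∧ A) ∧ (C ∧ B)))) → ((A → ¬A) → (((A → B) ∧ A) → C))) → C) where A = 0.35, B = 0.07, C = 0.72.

0.72

(C ∧ A) = min(0.72, 0.35) = 0.35
(C ∧ B) = min(0.72, 0.07) = 0.07
((C ∧ A) ∧ (C ∧ B)) = min(0.35, 0.07) = 0.07
(A → ((C ∧ A) ∧ (C ∧ B))): 0.35 > 0.07, so result = 0.07
(C ∨ (A → ((C ∧ A) ∧ (C ∧ B)))) = max(0.72, 0.07) = 0.72
¬A: Gödel ¬ of 0.35 = 0 (operand ≠ 0)
(A → ¬A): 0.35 > 0, so result = 0
(A → B): 0.35 > 0.07, so result = 0.07
((A → B) ∧ A) = min(0.07, 0.35) = 0.07
(((A → B) ∧ A) → C): 0.07 ≤ 0.72, so result = 1
((A → ¬A) → (((A → B) ∧ A) → C)): 0 ≤ 1, so result = 1
((C ∨ (A → ((C ∧ A) ∧ (C ∧ B)))) → ((A → ¬A) → (((A → B) ∧ A) → C))): 0.72 ≤ 1, so result = 1
(((C ∨ (A → ((C ∧ A) ∧ (C ∧ B)))) → ((A → ¬A) → (((A → B) ∧ A) → C))) → C): 1 > 0.72, so result = 0.72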